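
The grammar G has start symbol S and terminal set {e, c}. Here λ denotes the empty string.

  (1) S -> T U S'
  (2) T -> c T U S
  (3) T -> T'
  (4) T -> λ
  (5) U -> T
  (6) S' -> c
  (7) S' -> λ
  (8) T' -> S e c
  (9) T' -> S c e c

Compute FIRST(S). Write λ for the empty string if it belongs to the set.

FIRST(S') = {λ, c}
FIRST(S) = {λ, c, e}  (via T U S')
FIRST(T') = {c, e}  (via S e c, S c e c)
FIRST(T) = {λ, c, e}  (via T')
FIRST(U) = {λ, c, e}  (via T)

{λ, c, e}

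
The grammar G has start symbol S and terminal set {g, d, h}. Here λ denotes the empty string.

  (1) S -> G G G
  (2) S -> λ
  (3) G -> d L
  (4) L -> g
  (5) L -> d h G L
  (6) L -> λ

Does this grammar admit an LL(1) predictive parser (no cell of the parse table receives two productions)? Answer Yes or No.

FIRST(S) = {λ, d}
FIRST(G) = {d}
FIRST(L) = {λ, d, g}
FOLLOW(S) = {$}
FOLLOW(G) = {$, d, g}
FOLLOW(L) = {$, d, g}
Cell M[L, d] receives both L -> d h G L and L -> λ — the grammar is not LL(1).

No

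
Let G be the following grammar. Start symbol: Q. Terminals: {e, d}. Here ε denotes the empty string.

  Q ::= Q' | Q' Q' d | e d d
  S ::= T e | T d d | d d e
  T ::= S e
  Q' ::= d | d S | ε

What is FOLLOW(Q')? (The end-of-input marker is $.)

{$, d}

FIRST(Q'): from Q'::=d we get {d}; from Q'::=d S we get {d}; from Q'::=ε we get {ε}. So FIRST(Q') = {ε, d}.
FIRST(Q): from Q::=Q' we get {ε, d}; from Q::=Q' Q' d we get {d}; from Q::=e d d we get {e}. So FIRST(Q) = {ε, d, e}.
FIRST(S): from S::=T e we get {d}; from S::=T d d we get {d}; from S::=d d e we get {d}. So FIRST(S) = {d}.
FIRST(T): from T::=S e we get {d}. So FIRST(T) = {d}.
FOLLOW(Q) includes $ since Q is the start symbol.
FOLLOW(Q): Q appears on no right-hand side. Thus FOLLOW(Q) = {$}.
FOLLOW(T): in S::=T e, T is followed by e with FIRST {e}; in S::=T d d, T is followed by d d with FIRST {d}. Thus FOLLOW(T) = {d, e}.
FOLLOW(Q'): in Q::=Q', the suffix after Q' is empty, so FOLLOW(Q') ⊇ FOLLOW(Q) = {$}; in Q::=Q' Q' d (occurrence 1), Q' is followed by Q' d with FIRST {d}; in Q::=Q' Q' d (occurrence 2), Q' is followed by d with FIRST {d}. Thus FOLLOW(Q') = {$, d}.
FOLLOW(S): in T::=S e, S is followed by e with FIRST {e}; in Q'::=d S, the suffix after S is empty, so FOLLOW(S) ⊇ FOLLOW(Q') = {$, d}. Thus FOLLOW(S) = {$, d, e}.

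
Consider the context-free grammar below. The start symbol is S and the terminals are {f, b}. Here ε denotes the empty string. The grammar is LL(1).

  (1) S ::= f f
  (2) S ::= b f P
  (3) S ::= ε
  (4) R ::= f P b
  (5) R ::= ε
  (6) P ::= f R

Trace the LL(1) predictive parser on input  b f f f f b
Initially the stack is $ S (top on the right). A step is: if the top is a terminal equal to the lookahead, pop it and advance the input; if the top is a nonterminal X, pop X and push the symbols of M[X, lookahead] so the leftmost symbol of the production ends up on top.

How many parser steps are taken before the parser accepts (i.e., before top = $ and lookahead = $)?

step 1: stack=$ S  input=b f f f f b $  — expand S ::= b f P
step 2: stack=$ P f b  input=b f f f f b $  — match b
step 3: stack=$ P f  input=f f f f b $  — match f
step 4: stack=$ P  input=f f f b $  — expand P ::= f R
step 5: stack=$ R f  input=f f f b $  — match f
step 6: stack=$ R  input=f f b $  — expand R ::= f P b
step 7: stack=$ b P f  input=f f b $  — match f
step 8: stack=$ b P  input=f b $  — expand P ::= f R
step 9: stack=$ b R f  input=f b $  — match f
step 10: stack=$ b R  input=b $  — expand R ::= ε
step 11: stack=$ b  input=b $  — match b
Accept reached after 11 steps.

11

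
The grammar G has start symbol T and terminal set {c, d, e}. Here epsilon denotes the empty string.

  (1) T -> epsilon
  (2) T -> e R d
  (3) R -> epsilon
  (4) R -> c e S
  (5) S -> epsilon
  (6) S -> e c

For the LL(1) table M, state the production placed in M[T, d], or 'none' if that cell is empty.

FIRST(T): from T->epsilon we get {epsilon}; from T->e R d we get {e}. So FIRST(T) = {epsilon, e}.
FIRST(R): from R->epsilon we get {epsilon}; from R->c e S we get {c}. So FIRST(R) = {epsilon, c}.
FIRST(S): from S->epsilon we get {epsilon}; from S->e c we get {e}. So FIRST(S) = {epsilon, e}.
FOLLOW(T) includes $ since T is the start symbol.
FOLLOW(T): T appears on no right-hand side. Thus FOLLOW(T) = {$}.
For T -> epsilon: FIRST(epsilon) = {epsilon}, so it goes in M[T, t] for t ∈ {}; since epsilon ∈ FIRST, also for every t ∈ FOLLOW(T) = {$}.
For T -> e R d: FIRST(e R d) = {e}, so it goes in M[T, t] for t ∈ {e}.
None of these place a production in M[T, d].

none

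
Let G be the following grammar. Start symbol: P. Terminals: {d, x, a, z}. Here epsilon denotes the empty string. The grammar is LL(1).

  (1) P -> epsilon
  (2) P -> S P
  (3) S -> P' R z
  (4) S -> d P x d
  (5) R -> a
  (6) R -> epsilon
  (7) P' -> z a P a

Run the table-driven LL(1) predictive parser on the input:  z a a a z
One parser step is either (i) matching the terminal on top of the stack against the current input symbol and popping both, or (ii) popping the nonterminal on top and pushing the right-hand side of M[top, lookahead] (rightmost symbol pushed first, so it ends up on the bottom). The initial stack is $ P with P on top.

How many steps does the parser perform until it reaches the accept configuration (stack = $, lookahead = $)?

11

      Stack            Input        Action
   1  $ P              z a a a z $  expand P -> S P
   2  $ P S            z a a a z $  expand S -> P' R z
   3  $ P z R P'       z a a a z $  expand P' -> z a P a
   4  $ P z R a P a z  z a a a z $  match z
   5  $ P z R a P a    a a a z $    match a
   6  $ P z R a P      a a z $      expand P -> epsilon
   7  $ P z R a        a a z $      match a
   8  $ P z R          a z $        expand R -> a
   9  $ P z a          a z $        match a
  10  $ P z            z $          match z
  11  $ P              $            expand P -> epsilon
Accept reached after 11 steps.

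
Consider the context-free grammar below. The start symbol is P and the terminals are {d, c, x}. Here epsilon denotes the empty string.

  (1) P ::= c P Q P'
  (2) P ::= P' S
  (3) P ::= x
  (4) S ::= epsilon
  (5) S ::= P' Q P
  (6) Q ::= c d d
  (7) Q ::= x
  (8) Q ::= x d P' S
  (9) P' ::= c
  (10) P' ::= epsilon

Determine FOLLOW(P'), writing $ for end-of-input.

FIRST(Q): from Q::=c d d we get {c}; from Q::=x we get {x}; from Q::=x d P' S we get {x}. So FIRST(Q) = {c, x}.
FIRST(P'): from P'::=c we get {c}; from P'::=epsilon we get {epsilon}. So FIRST(P') = {epsilon, c}.
FIRST(S): from S::=epsilon we get {epsilon}; from S::=P' Q P we get {c, x}. So FIRST(S) = {epsilon, c, x}.
FIRST(P): from P::=c P Q P' we get {c}; from P::=P' S we get {epsilon, c, x}; from P::=x we get {x}. So FIRST(P) = {epsilon, c, x}.
FOLLOW(P) includes $ since P is the start symbol.
FOLLOW(P): in P::=c P Q P', P is followed by Q P' with FIRST {c, x}; in S::=P' Q P, the suffix after P is empty, so FOLLOW(P) ⊇ FOLLOW(S) = {$, c, x}. Thus FOLLOW(P) = {$, c, x}.
FOLLOW(S): in P::=P' S, the suffix after S is empty, so FOLLOW(S) ⊇ FOLLOW(P) = {$, c, x}; in Q::=x d P' S, the suffix after S is empty, so FOLLOW(S) ⊇ FOLLOW(Q) = {$, c, x}. Thus FOLLOW(S) = {$, c, x}.
FOLLOW(Q): in P::=c P Q P', Q is followed by P' with FIRST {epsilon, c}; in P::=c P Q P', the suffix after Q is nullable, so FOLLOW(Q) ⊇ FOLLOW(P) = {$, c, x}; in S::=P' Q P, Q is followed by P with FIRST {epsilon, c, x}; in S::=P' Q P, the suffix after Q is nullable, so FOLLOW(Q) ⊇ FOLLOW(S) = {$, c, x}. Thus FOLLOW(Q) = {$, c, x}.
FOLLOW(P'): in P::=c P Q P', the suffix after P' is empty, so FOLLOW(P') ⊇ FOLLOW(P) = {$, c, x}; in P::=P' S, P' is followed by S with FIRST {epsilon, c, x}; in P::=P' S, the suffix after P' is nullable, so FOLLOW(P') ⊇ FOLLOW(P) = {$, c, x}; in S::=P' Q P, P' is followed by Q P with FIRST {c, x}; in Q::=x d P' S, P' is followed by S with FIRST {epsilon, c, x}; in Q::=x d P' S, the suffix after P' is nullable, so FOLLOW(P') ⊇ FOLLOW(Q) = {$, c, x}. Thus FOLLOW(P') = {$, c, x}.

{$, c, x}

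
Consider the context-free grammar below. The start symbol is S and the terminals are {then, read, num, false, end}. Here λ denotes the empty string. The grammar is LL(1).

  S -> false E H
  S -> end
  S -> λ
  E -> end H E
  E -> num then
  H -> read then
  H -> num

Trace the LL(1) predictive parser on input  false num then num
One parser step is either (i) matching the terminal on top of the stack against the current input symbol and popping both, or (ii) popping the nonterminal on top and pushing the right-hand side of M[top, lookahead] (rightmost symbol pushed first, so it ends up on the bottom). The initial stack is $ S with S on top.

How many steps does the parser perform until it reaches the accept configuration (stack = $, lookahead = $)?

7

     Stack         Input                 Action
  1  $ S           false num then num $  expand S -> false E H
  2  $ H E false   false num then num $  match false
  3  $ H E         num then num $        expand E -> num then
  4  $ H then num  num then num $        match num
  5  $ H then      then num $            match then
  6  $ H           num $                 expand H -> num
  7  $ num         num $                 match num
Accept reached after 7 steps.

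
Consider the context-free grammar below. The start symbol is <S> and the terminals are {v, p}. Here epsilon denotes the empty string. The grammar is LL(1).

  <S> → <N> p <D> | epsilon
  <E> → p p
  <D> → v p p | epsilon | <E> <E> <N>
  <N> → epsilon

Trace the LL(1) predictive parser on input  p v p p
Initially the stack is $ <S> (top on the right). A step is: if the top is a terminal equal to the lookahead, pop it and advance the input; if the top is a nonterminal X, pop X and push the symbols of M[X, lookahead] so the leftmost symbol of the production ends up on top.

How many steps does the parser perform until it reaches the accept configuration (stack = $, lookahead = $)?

7

     Stack        Input      Action
  1  $ <S>        p v p p $  expand <S> → <N> p <D>
  2  $ <D> p <N>  p v p p $  expand <N> → epsilon
  3  $ <D> p      p v p p $  match p
  4  $ <D>        v p p $    expand <D> → v p p
  5  $ p p v      v p p $    match v
  6  $ p p        p p $      match p
  7  $ p          p $        match p
Accept reached after 7 steps.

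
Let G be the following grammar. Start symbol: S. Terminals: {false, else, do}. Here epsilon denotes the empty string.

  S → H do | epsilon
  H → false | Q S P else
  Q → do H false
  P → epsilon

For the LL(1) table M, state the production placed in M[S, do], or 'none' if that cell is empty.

S → H do

FIRST(Q): from Q→do H false we get {do}. So FIRST(Q) = {do}.
FIRST(P): from P→epsilon we get {epsilon}. So FIRST(P) = {epsilon}.
FIRST(H): from H→false we get {false}; from H→Q S P else we get {do}. So FIRST(H) = {do, false}.
FIRST(S): from S→H do we get {do, false}; from S→epsilon we get {epsilon}. So FIRST(S) = {epsilon, do, false}.
FOLLOW(S) includes $ since S is the start symbol.
FOLLOW(S): in H→Q S P else, S is followed by P else with FIRST {else}. Thus FOLLOW(S) = {$, else}.
For S → H do: FIRST(H do) = {do, false}, so it goes in M[S, t] for t ∈ {do, false}.
For S → epsilon: FIRST(epsilon) = {epsilon}, so it goes in M[S, t] for t ∈ {}; since epsilon ∈ FIRST, also for every t ∈ FOLLOW(S) = {$, else}.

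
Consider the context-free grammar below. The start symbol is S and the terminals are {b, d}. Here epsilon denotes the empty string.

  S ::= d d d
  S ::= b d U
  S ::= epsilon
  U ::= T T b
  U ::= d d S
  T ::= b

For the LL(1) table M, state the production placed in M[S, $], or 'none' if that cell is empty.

FIRST(S): from S::=d d d we get {d}; from S::=b d U we get {b}; from S::=epsilon we get {epsilon}. So FIRST(S) = {epsilon, b, d}.
FIRST(T): from T::=b we get {b}. So FIRST(T) = {b}.
FIRST(U): from U::=T T b we get {b}; from U::=d d S we get {d}. So FIRST(U) = {b, d}.
FOLLOW(S) includes $ since S is the start symbol.
FOLLOW(S): in U::=d d S, the suffix after S is empty, so FOLLOW(S) ⊇ FOLLOW(U) = {$}. Thus FOLLOW(S) = {$}.
FOLLOW(U): in S::=b d U, the suffix after U is empty, so FOLLOW(U) ⊇ FOLLOW(S) = {$}. Thus FOLLOW(U) = {$}.
For S ::= d d d: FIRST(d d d) = {d}, so it goes in M[S, t] for t ∈ {d}.
For S ::= b d U: FIRST(b d U) = {b}, so it goes in M[S, t] for t ∈ {b}.
For S ::= epsilon: FIRST(epsilon) = {epsilon}, so it goes in M[S, t] for t ∈ {}; since epsilon ∈ FIRST, also for every t ∈ FOLLOW(S) = {$}.

S ::= epsilon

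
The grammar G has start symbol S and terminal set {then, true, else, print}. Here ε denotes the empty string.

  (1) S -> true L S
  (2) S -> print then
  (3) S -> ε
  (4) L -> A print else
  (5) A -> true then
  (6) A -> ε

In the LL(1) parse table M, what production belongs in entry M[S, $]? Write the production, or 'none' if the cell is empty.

S -> ε

FIRST(S) = {ε, print, true}
FIRST(A) = {ε, true}
FIRST(L) = {print, true}  (via A print else)
FOLLOW(S) includes $ since S is the start symbol.
FOLLOW(S): in S->true L S, the suffix after S is empty (adds nothing new). Thus FOLLOW(S) = {$}.
For S -> true L S: FIRST(true L S) = {true}, so it goes in M[S, t] for t ∈ {true}.
For S -> print then: FIRST(print then) = {print}, so it goes in M[S, t] for t ∈ {print}.
For S -> ε: FIRST(ε) = {ε}, so it goes in M[S, t] for t ∈ {}; since ε ∈ FIRST, also for every t ∈ FOLLOW(S) = {$}.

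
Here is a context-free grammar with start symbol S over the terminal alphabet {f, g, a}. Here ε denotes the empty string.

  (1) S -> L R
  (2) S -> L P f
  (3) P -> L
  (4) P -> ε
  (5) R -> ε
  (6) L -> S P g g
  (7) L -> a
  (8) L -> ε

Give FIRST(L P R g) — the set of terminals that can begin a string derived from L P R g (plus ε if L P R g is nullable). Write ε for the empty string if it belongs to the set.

{a, f, g}

FIRST(R) = {ε}
FIRST(S) = {ε, a, f, g}  (via L R, L P f)
FIRST(P) = {ε, a, f, g}  (via L)
FIRST(L) = {ε, a, f, g}  (via S P g g)
FIRST(L P R g): take FIRST of each symbol in turn, carrying on past any symbol whose FIRST contains ε; result {a, f, g}.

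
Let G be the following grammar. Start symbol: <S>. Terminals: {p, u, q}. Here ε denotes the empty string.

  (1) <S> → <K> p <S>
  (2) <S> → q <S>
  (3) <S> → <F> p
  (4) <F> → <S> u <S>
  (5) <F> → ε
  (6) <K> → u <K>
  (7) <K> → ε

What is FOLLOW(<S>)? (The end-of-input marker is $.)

{$, p, u}

FIRST(<K>): from <K>→u <K> we get {u}; from <K>→ε we get {ε}. So FIRST(<K>) = {ε, u}.
FIRST(<S>): from <S>→<K> p <S> we get {p, u}; from <S>→q <S> we get {q}; from <S>→<F> p we get {p, q, u}. So FIRST(<S>) = {p, q, u}.
FIRST(<F>): from <F>→<S> u <S> we get {p, q, u}; from <F>→ε we get {ε}. So FIRST(<F>) = {ε, p, q, u}.
FOLLOW(<S>) includes $ since <S> is the start symbol.
FOLLOW(<F>): in <S>→<F> p, <F> is followed by p with FIRST {p}. Thus FOLLOW(<F>) = {p}.
FOLLOW(<S>): in <S>→<K> p <S>, the suffix after <S> is empty (adds nothing new); in <S>→q <S>, the suffix after <S> is empty (adds nothing new); in <F>→<S> u <S> (occurrence 1), <S> is followed by u <S> with FIRST {u}; in <F>→<S> u <S> (occurrence 2), the suffix after <S> is empty, so FOLLOW(<S>) ⊇ FOLLOW(<F>) = {p}. Thus FOLLOW(<S>) = {$, p, u}.
FOLLOW(<K>): in <S>→<K> p <S>, <K> is followed by p <S> with FIRST {p}; in <K>→u <K>, the suffix after <K> is empty (adds nothing new). Thus FOLLOW(<K>) = {p}.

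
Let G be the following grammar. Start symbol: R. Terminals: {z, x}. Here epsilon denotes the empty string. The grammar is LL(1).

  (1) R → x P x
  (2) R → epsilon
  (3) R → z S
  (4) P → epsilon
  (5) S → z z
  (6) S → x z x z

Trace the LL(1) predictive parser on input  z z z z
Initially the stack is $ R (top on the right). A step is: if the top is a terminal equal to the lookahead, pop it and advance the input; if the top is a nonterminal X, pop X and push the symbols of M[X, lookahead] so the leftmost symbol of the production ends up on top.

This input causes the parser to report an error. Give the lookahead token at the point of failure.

step 1: stack=$ R  input=z z z z $  — expand R → z S
step 2: stack=$ S z  input=z z z z $  — match z
step 3: stack=$ S  input=z z z $  — expand S → z z
step 4: stack=$ z z  input=z z z $  — match z
step 5: stack=$ z  input=z z $  — match z
step 6: stack=$  input=z $  — error: stack empty but input remains

z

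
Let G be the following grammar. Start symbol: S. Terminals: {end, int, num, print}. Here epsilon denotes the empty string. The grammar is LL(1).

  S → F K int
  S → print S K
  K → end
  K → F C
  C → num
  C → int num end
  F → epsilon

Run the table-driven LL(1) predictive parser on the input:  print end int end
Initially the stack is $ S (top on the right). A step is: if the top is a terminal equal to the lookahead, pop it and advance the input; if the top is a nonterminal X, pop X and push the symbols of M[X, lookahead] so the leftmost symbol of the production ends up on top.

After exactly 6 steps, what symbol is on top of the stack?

     Stack        Input                Action
  1  $ S          print end int end $  expand S → print S K
  2  $ K S print  print end int end $  match print
  3  $ K S        end int end $        expand S → F K int
  4  $ K int K F  end int end $        expand F → epsilon
  5  $ K int K    end int end $        expand K → end
  6  $ K int end  end int end $        match end
Stack after step 6: $ K int (top = int).

int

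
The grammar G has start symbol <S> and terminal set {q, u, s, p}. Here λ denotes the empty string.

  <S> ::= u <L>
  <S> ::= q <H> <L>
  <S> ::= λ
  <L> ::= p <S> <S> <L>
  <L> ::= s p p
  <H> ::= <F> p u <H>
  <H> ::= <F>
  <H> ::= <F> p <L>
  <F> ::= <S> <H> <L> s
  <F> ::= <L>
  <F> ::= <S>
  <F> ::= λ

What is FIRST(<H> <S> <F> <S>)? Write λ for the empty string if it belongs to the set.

{λ, p, q, s, u}

FIRST(<S>): from <S>::=u <L> we get {u}; from <S>::=q <H> <L> we get {q}; from <S>::=λ we get {λ}. So FIRST(<S>) = {λ, q, u}.
FIRST(<L>): from <L>::=p <S> <S> <L> we get {p}; from <L>::=s p p we get {s}. So FIRST(<L>) = {p, s}.
FIRST(<H>): from <H>::=<F> p u <H> we get {p, q, s, u}; from <H>::=<F> we get {λ, p, q, s, u}; from <H>::=<F> p <L> we get {p, q, s, u}. So FIRST(<H>) = {λ, p, q, s, u}.
FIRST(<F>): from <F>::=<S> <H> <L> s we get {p, q, s, u}; from <F>::=<L> we get {p, s}; from <F>::=<S> we get {λ, q, u}; from <F>::=λ we get {λ}. So FIRST(<F>) = {λ, p, q, s, u}.
FIRST(<H> <S> <F> <S>): take FIRST of each symbol in turn, carrying on past any symbol whose FIRST contains λ; result {λ, p, q, s, u}.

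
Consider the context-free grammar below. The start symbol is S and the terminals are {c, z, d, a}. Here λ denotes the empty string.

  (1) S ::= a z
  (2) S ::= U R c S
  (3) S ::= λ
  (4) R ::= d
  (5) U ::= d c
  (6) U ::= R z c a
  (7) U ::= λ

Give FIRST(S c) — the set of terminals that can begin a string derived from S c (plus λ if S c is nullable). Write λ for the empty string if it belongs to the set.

FIRST(R) = {d}
FIRST(U) = {λ, d}  (via R z c a)
FIRST(S) = {λ, a, d}  (via U R c S)
FIRST(S c): take FIRST of each symbol in turn, carrying on past any symbol whose FIRST contains λ; result {a, c, d}.

{a, c, d}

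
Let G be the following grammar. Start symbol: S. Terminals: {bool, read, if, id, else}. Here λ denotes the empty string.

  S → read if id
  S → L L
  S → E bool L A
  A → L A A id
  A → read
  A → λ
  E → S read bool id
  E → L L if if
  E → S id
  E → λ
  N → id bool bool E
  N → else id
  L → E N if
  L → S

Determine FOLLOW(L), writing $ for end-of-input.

{$, bool, else, id, if, read}

FIRST(N): from N→id bool bool E we get {id}; from N→else id we get {else}. So FIRST(N) = {else, id}.
FIRST(S): from S→read if id we get {read}; from S→L L we get {bool, else, id, read}; from S→E bool L A we get {bool, else, id, read}. So FIRST(S) = {bool, else, id, read}.
FIRST(A): from A→L A A id we get {bool, else, id, read}; from A→read we get {read}; from A→λ we get {λ}. So FIRST(A) = {λ, bool, else, id, read}.
FIRST(E): from E→S read bool id we get {bool, else, id, read}; from E→L L if if we get {bool, else, id, read}; from E→S id we get {bool, else, id, read}; from E→λ we get {λ}. So FIRST(E) = {λ, bool, else, id, read}.
FIRST(L): from L→E N if we get {bool, else, id, read}; from L→S we get {bool, else, id, read}. So FIRST(L) = {bool, else, id, read}.
FOLLOW(S) includes $ since S is the start symbol.
FOLLOW(N): in L→E N if, N is followed by if with FIRST {if}. Thus FOLLOW(N) = {if}.
FOLLOW(E): in S→E bool L A, E is followed by bool L A with FIRST {bool}; in N→id bool bool E, the suffix after E is empty, so FOLLOW(E) ⊇ FOLLOW(N) = {if}; in L→E N if, E is followed by N if with FIRST {else, id}. Thus FOLLOW(E) = {bool, else, id, if}.
FOLLOW(S): in E→S read bool id, S is followed by read bool id with FIRST {read}; in E→S id, S is followed by id with FIRST {id}; in L→S, the suffix after S is empty, so FOLLOW(S) ⊇ FOLLOW(L) = {$, bool, else, id, if, read}. Thus FOLLOW(S) = {$, bool, else, id, if, read}.
FOLLOW(A): in S→E bool L A, the suffix after A is empty, so FOLLOW(A) ⊇ FOLLOW(S) = {$, bool, else, id, if, read}; in A→L A A id (occurrence 1), A is followed by A id with FIRST {bool, else, id, read}; in A→L A A id (occurrence 2), A is followed by id with FIRST {id}. Thus FOLLOW(A) = {$, bool, else, id, if, read}.
FOLLOW(L): in S→L L (occurrence 1), L is followed by L with FIRST {bool, else, id, read}; in S→L L (occurrence 2), the suffix after L is empty, so FOLLOW(L) ⊇ FOLLOW(S) = {$, bool, else, id, if, read}; in S→E bool L A, L is followed by A with FIRST {λ, bool, else, id, read}; in S→E bool L A, the suffix after L is nullable, so FOLLOW(L) ⊇ FOLLOW(S) = {$, bool, else, id, if, read}; in A→L A A id, L is followed by A A id with FIRST {bool, else, id, read}; in E→L L if if (occurrence 1), L is followed by L if if with FIRST {bool, else, id, read}; in E→L L if if (occurrence 2), L is followed by if if with FIRST {if}. Thus FOLLOW(L) = {$, bool, else, id, if, read}.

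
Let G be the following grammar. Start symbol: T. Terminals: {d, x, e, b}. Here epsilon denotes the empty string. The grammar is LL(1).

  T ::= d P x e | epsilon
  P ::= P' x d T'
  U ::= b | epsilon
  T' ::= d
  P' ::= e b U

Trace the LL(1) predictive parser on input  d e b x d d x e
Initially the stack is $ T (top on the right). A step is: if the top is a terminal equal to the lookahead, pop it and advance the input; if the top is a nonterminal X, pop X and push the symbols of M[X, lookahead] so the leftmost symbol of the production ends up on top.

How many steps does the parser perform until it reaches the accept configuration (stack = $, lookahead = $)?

step 1: stack=$ T  input=d e b x d d x e $  — expand T ::= d P x e
step 2: stack=$ e x P d  input=d e b x d d x e $  — match d
step 3: stack=$ e x P  input=e b x d d x e $  — expand P ::= P' x d T'
step 4: stack=$ e x T' d x P'  input=e b x d d x e $  — expand P' ::= e b U
step 5: stack=$ e x T' d x U b e  input=e b x d d x e $  — match e
step 6: stack=$ e x T' d x U b  input=b x d d x e $  — match b
step 7: stack=$ e x T' d x U  input=x d d x e $  — expand U ::= epsilon
step 8: stack=$ e x T' d x  input=x d d x e $  — match x
step 9: stack=$ e x T' d  input=d d x e $  — match d
step 10: stack=$ e x T'  input=d x e $  — expand T' ::= d
step 11: stack=$ e x d  input=d x e $  — match d
step 12: stack=$ e x  input=x e $  — match x
step 13: stack=$ e  input=e $  — match e
Accept reached after 13 steps.

13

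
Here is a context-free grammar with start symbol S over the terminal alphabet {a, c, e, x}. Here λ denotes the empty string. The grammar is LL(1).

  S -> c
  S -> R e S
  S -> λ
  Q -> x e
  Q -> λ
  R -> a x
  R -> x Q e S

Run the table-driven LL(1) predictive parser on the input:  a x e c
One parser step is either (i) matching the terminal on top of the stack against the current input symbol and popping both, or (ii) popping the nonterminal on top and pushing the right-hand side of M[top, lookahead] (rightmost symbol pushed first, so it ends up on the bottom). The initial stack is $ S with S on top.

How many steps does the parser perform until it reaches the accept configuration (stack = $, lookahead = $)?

step 1: stack=$ S  input=a x e c $  — expand S -> R e S
step 2: stack=$ S e R  input=a x e c $  — expand R -> a x
step 3: stack=$ S e x a  input=a x e c $  — match a
step 4: stack=$ S e x  input=x e c $  — match x
step 5: stack=$ S e  input=e c $  — match e
step 6: stack=$ S  input=c $  — expand S -> c
step 7: stack=$ c  input=c $  — match c
Accept reached after 7 steps.

7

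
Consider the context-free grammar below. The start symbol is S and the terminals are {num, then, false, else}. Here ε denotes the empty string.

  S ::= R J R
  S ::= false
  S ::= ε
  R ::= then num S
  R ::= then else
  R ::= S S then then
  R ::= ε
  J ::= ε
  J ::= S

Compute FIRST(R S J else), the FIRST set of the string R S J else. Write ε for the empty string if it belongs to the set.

{else, false, then}

FIRST(S): from S::=R J R we get {ε, false, then}; from S::=false we get {false}; from S::=ε we get {ε}. So FIRST(S) = {ε, false, then}.
FIRST(R): from R::=then num S we get {then}; from R::=then else we get {then}; from R::=S S then then we get {false, then}; from R::=ε we get {ε}. So FIRST(R) = {ε, false, then}.
FIRST(J): from J::=ε we get {ε}; from J::=S we get {ε, false, then}. So FIRST(J) = {ε, false, then}.
FIRST(R S J else): take FIRST of each symbol in turn, carrying on past any symbol whose FIRST contains ε; result {else, false, then}.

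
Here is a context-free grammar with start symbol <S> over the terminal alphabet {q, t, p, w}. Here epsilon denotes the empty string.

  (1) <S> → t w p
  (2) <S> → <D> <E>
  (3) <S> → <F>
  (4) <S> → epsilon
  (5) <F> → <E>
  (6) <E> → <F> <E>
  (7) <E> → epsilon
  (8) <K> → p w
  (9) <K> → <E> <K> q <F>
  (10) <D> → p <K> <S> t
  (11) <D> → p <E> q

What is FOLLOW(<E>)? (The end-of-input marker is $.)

FIRST(<D>) = {p}
FIRST(<S>) = {epsilon, p, t}  (via <D> <E>, <F>)
FIRST(<F>) = {epsilon}  (via <E>)
FIRST(<E>) = {epsilon}  (via <F> <E>)
FIRST(<K>) = {p}  (via <E> <K> q <F>)
FOLLOW(<S>) includes $ since <S> is the start symbol.
FOLLOW(<S>): in <D>→p <K> <S> t, <S> is followed by t with FIRST {t}. Thus FOLLOW(<S>) = {$, t}.
FOLLOW(<K>): in <K>→<E> <K> q <F>, <K> is followed by q <F> with FIRST {q}; in <D>→p <K> <S> t, <K> is followed by <S> t with FIRST {p, t}. Thus FOLLOW(<K>) = {p, q, t}.
FOLLOW(<D>): in <S>→<D> <E>, <D> is followed by <E> with FIRST {epsilon}; in <S>→<D> <E>, the suffix after <D> is nullable, so FOLLOW(<D>) ⊇ FOLLOW(<S>) = {$, t}. Thus FOLLOW(<D>) = {$, t}.
FOLLOW(<F>): in <S>→<F>, the suffix after <F> is empty, so FOLLOW(<F>) ⊇ FOLLOW(<S>) = {$, t}; in <E>→<F> <E>, <F> is followed by <E> with FIRST {epsilon}; in <E>→<F> <E>, the suffix after <F> is nullable, so FOLLOW(<F>) ⊇ FOLLOW(<E>) = {$, p, q, t}; in <K>→<E> <K> q <F>, the suffix after <F> is empty, so FOLLOW(<F>) ⊇ FOLLOW(<K>) = {p, q, t}. Thus FOLLOW(<F>) = {$, p, q, t}.
FOLLOW(<E>): in <S>→<D> <E>, the suffix after <E> is empty, so FOLLOW(<E>) ⊇ FOLLOW(<S>) = {$, t}; in <F>→<E>, the suffix after <E> is empty, so FOLLOW(<E>) ⊇ FOLLOW(<F>) = {$, p, q, t}; in <E>→<F> <E>, the suffix after <E> is empty (adds nothing new); in <K>→<E> <K> q <F>, <E> is followed by <K> q <F> with FIRST {p}; in <D>→p <E> q, <E> is followed by q with FIRST {q}. Thus FOLLOW(<E>) = {$, p, q, t}.

{$, p, q, t}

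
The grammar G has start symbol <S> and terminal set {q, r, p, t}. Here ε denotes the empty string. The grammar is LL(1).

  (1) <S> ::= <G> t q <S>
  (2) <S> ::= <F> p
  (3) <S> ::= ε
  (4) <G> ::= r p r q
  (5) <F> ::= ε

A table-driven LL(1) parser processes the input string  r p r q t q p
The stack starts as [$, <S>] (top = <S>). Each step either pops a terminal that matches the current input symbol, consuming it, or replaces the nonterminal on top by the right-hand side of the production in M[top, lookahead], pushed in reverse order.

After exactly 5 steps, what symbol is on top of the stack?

q

step 1: stack=$ <S>  input=r p r q t q p $  — expand <S> ::= <G> t q <S>
step 2: stack=$ <S> q t <G>  input=r p r q t q p $  — expand <G> ::= r p r q
step 3: stack=$ <S> q t q r p r  input=r p r q t q p $  — match r
step 4: stack=$ <S> q t q r p  input=p r q t q p $  — match p
step 5: stack=$ <S> q t q r  input=r q t q p $  — match r
Stack after step 5: $ <S> q t q (top = q).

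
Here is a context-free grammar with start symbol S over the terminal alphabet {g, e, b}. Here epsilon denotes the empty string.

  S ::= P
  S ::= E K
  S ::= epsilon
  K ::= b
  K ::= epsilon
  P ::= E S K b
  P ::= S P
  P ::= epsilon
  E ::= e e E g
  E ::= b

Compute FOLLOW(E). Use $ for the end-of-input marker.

FIRST(K): from K::=b we get {b}; from K::=epsilon we get {epsilon}. So FIRST(K) = {epsilon, b}.
FIRST(E): from E::=e e E g we get {e}; from E::=b we get {b}. So FIRST(E) = {b, e}.
FIRST(S): from S::=P we get {epsilon, b, e}; from S::=E K we get {b, e}; from S::=epsilon we get {epsilon}. So FIRST(S) = {epsilon, b, e}.
FIRST(P): from P::=E S K b we get {b, e}; from P::=S P we get {epsilon, b, e}; from P::=epsilon we get {epsilon}. So FIRST(P) = {epsilon, b, e}.
FOLLOW(S) includes $ since S is the start symbol.
FOLLOW(S): in P::=E S K b, S is followed by K b with FIRST {b}; in P::=S P, S is followed by P with FIRST {epsilon, b, e}; in P::=S P, the suffix after S is nullable, so FOLLOW(S) ⊇ FOLLOW(P) = {$, b, e}. Thus FOLLOW(S) = {$, b, e}.
FOLLOW(K): in S::=E K, the suffix after K is empty, so FOLLOW(K) ⊇ FOLLOW(S) = {$, b, e}; in P::=E S K b, K is followed by b with FIRST {b}. Thus FOLLOW(K) = {$, b, e}.
FOLLOW(P): in S::=P, the suffix after P is empty, so FOLLOW(P) ⊇ FOLLOW(S) = {$, b, e}; in P::=S P, the suffix after P is empty (adds nothing new). Thus FOLLOW(P) = {$, b, e}.
FOLLOW(E): in S::=E K, E is followed by K with FIRST {epsilon, b}; in S::=E K, the suffix after E is nullable, so FOLLOW(E) ⊇ FOLLOW(S) = {$, b, e}; in P::=E S K b, E is followed by S K b with FIRST {b, e}; in E::=e e E g, E is followed by g with FIRST {g}. Thus FOLLOW(E) = {$, b, e, g}.

{$, b, e, g}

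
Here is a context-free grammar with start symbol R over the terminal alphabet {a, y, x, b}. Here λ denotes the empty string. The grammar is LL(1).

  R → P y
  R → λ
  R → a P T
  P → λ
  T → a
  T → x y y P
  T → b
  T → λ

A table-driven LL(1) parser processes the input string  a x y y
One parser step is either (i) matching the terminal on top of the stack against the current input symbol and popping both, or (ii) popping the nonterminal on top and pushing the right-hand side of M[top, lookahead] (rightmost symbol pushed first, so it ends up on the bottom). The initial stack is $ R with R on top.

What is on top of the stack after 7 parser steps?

step 1: stack=$ R  input=a x y y $  — expand R → a P T
step 2: stack=$ T P a  input=a x y y $  — match a
step 3: stack=$ T P  input=x y y $  — expand P → λ
step 4: stack=$ T  input=x y y $  — expand T → x y y P
step 5: stack=$ P y y x  input=x y y $  — match x
step 6: stack=$ P y y  input=y y $  — match y
step 7: stack=$ P y  input=y $  — match y
Stack after step 7: $ P (top = P).

P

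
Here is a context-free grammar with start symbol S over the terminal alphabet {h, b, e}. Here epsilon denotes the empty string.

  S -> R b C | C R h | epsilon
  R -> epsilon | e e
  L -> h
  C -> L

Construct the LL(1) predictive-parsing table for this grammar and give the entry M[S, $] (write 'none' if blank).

S -> epsilon

FIRST(R) = {epsilon, e}
FIRST(L) = {h}
FIRST(C) = {h}  (via L)
FIRST(S) = {epsilon, b, e, h}  (via R b C, C R h)
FOLLOW(S) includes $ since S is the start symbol.
FOLLOW(S): S appears on no right-hand side. Thus FOLLOW(S) = {$}.
For S -> R b C: FIRST(R b C) = {b, e}, so it goes in M[S, t] for t ∈ {b, e}.
For S -> C R h: FIRST(C R h) = {h}, so it goes in M[S, t] for t ∈ {h}.
For S -> epsilon: FIRST(epsilon) = {epsilon}, so it goes in M[S, t] for t ∈ {}; since epsilon ∈ FIRST, also for every t ∈ FOLLOW(S) = {$}.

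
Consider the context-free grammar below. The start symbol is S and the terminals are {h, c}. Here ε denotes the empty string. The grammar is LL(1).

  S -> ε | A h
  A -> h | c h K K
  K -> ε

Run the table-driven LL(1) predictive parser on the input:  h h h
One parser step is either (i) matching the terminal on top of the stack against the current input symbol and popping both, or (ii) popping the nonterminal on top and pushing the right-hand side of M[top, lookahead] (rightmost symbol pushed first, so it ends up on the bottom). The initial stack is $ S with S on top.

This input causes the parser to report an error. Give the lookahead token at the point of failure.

h

step 1: stack=$ S  input=h h h $  — expand S -> A h
step 2: stack=$ h A  input=h h h $  — expand A -> h
step 3: stack=$ h h  input=h h h $  — match h
step 4: stack=$ h  input=h h $  — match h
step 5: stack=$  input=h $  — error: stack empty but input remains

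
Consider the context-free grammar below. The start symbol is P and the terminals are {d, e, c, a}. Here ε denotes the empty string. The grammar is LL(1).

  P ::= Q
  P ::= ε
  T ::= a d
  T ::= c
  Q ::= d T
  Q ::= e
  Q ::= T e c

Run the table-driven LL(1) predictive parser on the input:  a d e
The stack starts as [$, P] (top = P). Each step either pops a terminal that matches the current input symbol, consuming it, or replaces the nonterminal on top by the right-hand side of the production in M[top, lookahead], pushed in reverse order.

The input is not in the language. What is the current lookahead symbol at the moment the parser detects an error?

     Stack      Input    Action
  1  $ P        a d e $  expand P ::= Q
  2  $ Q        a d e $  expand Q ::= T e c
  3  $ c e T    a d e $  expand T ::= a d
  4  $ c e d a  a d e $  match a
  5  $ c e d    d e $    match d
  6  $ c e      e $      match e
  7  $ c        $        error: top is terminal c but lookahead is $

$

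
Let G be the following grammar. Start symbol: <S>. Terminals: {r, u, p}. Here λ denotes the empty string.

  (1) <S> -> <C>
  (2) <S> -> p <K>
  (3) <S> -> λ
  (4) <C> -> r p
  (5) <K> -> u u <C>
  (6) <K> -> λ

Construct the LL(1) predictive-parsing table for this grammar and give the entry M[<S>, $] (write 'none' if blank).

FIRST(<C>): from <C>->r p we get {r}. So FIRST(<C>) = {r}.
FIRST(<K>): from <K>->u u <C> we get {u}; from <K>->λ we get {λ}. So FIRST(<K>) = {λ, u}.
FIRST(<S>): from <S>-><C> we get {r}; from <S>->p <K> we get {p}; from <S>->λ we get {λ}. So FIRST(<S>) = {λ, p, r}.
FOLLOW(<S>) includes $ since <S> is the start symbol.
FOLLOW(<S>): <S> appears on no right-hand side. Thus FOLLOW(<S>) = {$}.
For <S> -> <C>: FIRST(<C>) = {r}, so it goes in M[<S>, t] for t ∈ {r}.
For <S> -> p <K>: FIRST(p <K>) = {p}, so it goes in M[<S>, t] for t ∈ {p}.
For <S> -> λ: FIRST(λ) = {λ}, so it goes in M[<S>, t] for t ∈ {}; since λ ∈ FIRST, also for every t ∈ FOLLOW(<S>) = {$}.

<S> -> λ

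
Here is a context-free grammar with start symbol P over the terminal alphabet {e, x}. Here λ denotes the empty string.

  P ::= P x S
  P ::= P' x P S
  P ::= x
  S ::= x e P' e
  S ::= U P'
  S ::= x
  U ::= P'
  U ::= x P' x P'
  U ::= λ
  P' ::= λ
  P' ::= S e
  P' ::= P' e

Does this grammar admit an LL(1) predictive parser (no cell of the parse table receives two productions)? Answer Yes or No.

No

FIRST(P) = {e, x}
FIRST(S) = {λ, e, x}
FIRST(U) = {λ, e, x}
FIRST(P') = {λ, e, x}
FOLLOW(P) = {$, e, x}
FOLLOW(S) = {$, e, x}
FOLLOW(U) = {$, e, x}
FOLLOW(P') = {$, e, x}
Cell M[P, e] receives both P ::= P x S and P ::= P' x P S — the grammar is not LL(1).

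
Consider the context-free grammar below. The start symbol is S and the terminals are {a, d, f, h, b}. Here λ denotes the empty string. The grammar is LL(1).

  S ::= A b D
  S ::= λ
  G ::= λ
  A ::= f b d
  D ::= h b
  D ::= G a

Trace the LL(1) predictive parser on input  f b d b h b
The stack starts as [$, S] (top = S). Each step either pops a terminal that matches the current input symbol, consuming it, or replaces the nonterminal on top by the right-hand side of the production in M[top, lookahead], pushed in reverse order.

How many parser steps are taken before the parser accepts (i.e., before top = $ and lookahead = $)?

     Stack        Input          Action
  1  $ S          f b d b h b $  expand S ::= A b D
  2  $ D b A      f b d b h b $  expand A ::= f b d
  3  $ D b d b f  f b d b h b $  match f
  4  $ D b d b    b d b h b $    match b
  5  $ D b d      d b h b $      match d
  6  $ D b        b h b $        match b
  7  $ D          h b $          expand D ::= h b
  8  $ b h        h b $          match h
  9  $ b          b $            match b
Accept reached after 9 steps.

9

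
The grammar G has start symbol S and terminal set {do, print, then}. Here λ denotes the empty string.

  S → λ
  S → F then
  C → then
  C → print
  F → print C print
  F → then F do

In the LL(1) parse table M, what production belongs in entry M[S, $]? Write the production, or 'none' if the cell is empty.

S → λ

FIRST(C) = {print, then}
FIRST(F) = {print, then}
FIRST(S) = {λ, print, then}  (via F then)
FOLLOW(S) includes $ since S is the start symbol.
FOLLOW(S): S appears on no right-hand side. Thus FOLLOW(S) = {$}.
For S → λ: FIRST(λ) = {λ}, so it goes in M[S, t] for t ∈ {}; since λ ∈ FIRST, also for every t ∈ FOLLOW(S) = {$}.
For S → F then: FIRST(F then) = {print, then}, so it goes in M[S, t] for t ∈ {print, then}.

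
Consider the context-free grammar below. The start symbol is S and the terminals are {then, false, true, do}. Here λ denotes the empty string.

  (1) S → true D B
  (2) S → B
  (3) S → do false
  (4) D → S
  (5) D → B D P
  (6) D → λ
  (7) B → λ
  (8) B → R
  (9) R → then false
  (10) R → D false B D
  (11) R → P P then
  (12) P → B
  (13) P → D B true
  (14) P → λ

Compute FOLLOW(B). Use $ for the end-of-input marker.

FIRST(S): from S→true D B we get {true}; from S→B we get {λ, do, false, then, true}; from S→do false we get {do}. So FIRST(S) = {λ, do, false, then, true}.
FIRST(D): from D→S we get {λ, do, false, then, true}; from D→B D P we get {λ, do, false, then, true}; from D→λ we get {λ}. So FIRST(D) = {λ, do, false, then, true}.
FIRST(B): from B→λ we get {λ}; from B→R we get {do, false, then, true}. So FIRST(B) = {λ, do, false, then, true}.
FIRST(P): from P→B we get {λ, do, false, then, true}; from P→D B true we get {do, false, then, true}; from P→λ we get {λ}. So FIRST(P) = {λ, do, false, then, true}.
FIRST(R): from R→then false we get {then}; from R→D false B D we get {do, false, then, true}; from R→P P then we get {do, false, then, true}. So FIRST(R) = {do, false, then, true}.
FOLLOW(S) includes $ since S is the start symbol.
FOLLOW(S): in D→S, the suffix after S is empty, so FOLLOW(S) ⊇ FOLLOW(D) = {$, do, false, then, true}. Thus FOLLOW(S) = {$, do, false, then, true}.
FOLLOW(D): in S→true D B, D is followed by B with FIRST {λ, do, false, then, true}; in S→true D B, the suffix after D is nullable, so FOLLOW(D) ⊇ FOLLOW(S) = {$, do, false, then, true}; in D→B D P, D is followed by P with FIRST {λ, do, false, then, true}; in D→B D P, the suffix after D is nullable (adds nothing new); in R→D false B D (occurrence 1), D is followed by false B D with FIRST {false}; in R→D false B D (occurrence 2), the suffix after D is empty, so FOLLOW(D) ⊇ FOLLOW(R) = {$, do, false, then, true}; in P→D B true, D is followed by B true with FIRST {do, false, then, true}. Thus FOLLOW(D) = {$, do, false, then, true}.
FOLLOW(P): in D→B D P, the suffix after P is empty, so FOLLOW(P) ⊇ FOLLOW(D) = {$, do, false, then, true}; in R→P P then (occurrence 1), P is followed by P then with FIRST {do, false, then, true}; in R→P P then (occurrence 2), P is followed by then with FIRST {then}. Thus FOLLOW(P) = {$, do, false, then, true}.
FOLLOW(B): in S→true D B, the suffix after B is empty, so FOLLOW(B) ⊇ FOLLOW(S) = {$, do, false, then, true}; in S→B, the suffix after B is empty, so FOLLOW(B) ⊇ FOLLOW(S) = {$, do, false, then, true}; in D→B D P, B is followed by D P with FIRST {λ, do, false, then, true}; in D→B D P, the suffix after B is nullable, so FOLLOW(B) ⊇ FOLLOW(D) = {$, do, false, then, true}; in R→D false B D, B is followed by D with FIRST {λ, do, false, then, true}; in R→D false B D, the suffix after B is nullable, so FOLLOW(B) ⊇ FOLLOW(R) = {$, do, false, then, true}; in P→B, the suffix after B is empty, so FOLLOW(B) ⊇ FOLLOW(P) = {$, do, false, then, true}; in P→D B true, B is followed by true with FIRST {true}. Thus FOLLOW(B) = {$, do, false, then, true}.
FOLLOW(R): in B→R, the suffix after R is empty, so FOLLOW(R) ⊇ FOLLOW(B) = {$, do, false, then, true}. Thus FOLLOW(R) = {$, do, false, then, true}.

{$, do, false, then, true}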